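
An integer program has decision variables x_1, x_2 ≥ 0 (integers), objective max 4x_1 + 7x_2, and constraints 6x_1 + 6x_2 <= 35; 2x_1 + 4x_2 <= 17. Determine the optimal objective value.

Relaxing integrality, the LP optimum is 31.33 at (x_1,x_2) = (3.17, 2.67), which is not an integer point.
(x_1,x_2)=(2,3) is feasible, giving 29.
(x_1,x_2)=(3,2) is feasible, giving 26.
(x_1,x_2)=(1,3) is feasible, giving 25.
Maximum is 29 at (x_1,x_2)=(2,3).

29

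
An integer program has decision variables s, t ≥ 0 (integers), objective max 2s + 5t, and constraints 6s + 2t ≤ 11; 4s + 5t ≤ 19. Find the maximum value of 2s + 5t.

15

Relaxing integrality, the LP optimum is 19.00 at (s,t) = (0, 3.8), which is not an integer point.
(s,t)=(0,3): 6·0+2·3=6≤11, 4·0+5·3=15≤19, objective 15.
(s,t)=(1,2): 6·1+2·2=10≤11, 4·1+5·2=14≤19, objective 12.
(s,t)=(0,2): 6·0+2·2=4≤11, 4·0+5·2=10≤19, objective 10.
No feasible integer point exceeds 15.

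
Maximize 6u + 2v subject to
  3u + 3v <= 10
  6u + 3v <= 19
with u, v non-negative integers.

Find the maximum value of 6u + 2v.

18

(u,v)=(3,0) is feasible, giving 18.
(u,v)=(2,1) is feasible, giving 14.
(u,v)=(2,0) is feasible, giving 12.
Maximum is 18 at (u,v)=(3,0).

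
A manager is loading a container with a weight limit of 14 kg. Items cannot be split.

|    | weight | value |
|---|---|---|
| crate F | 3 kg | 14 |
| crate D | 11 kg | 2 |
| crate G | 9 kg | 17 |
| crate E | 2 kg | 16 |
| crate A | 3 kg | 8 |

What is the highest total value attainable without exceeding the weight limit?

47

Allowing fractional choices, the relaxed optimum would be about 49.3, but items are indivisible.
crate F + crate G + crate E: weight 3 + 9 + 2 = 14 ≤ 14, value 14 + 17 + 16 = 47.
crate G + crate E + crate A: weight 9 + 2 + 3 = 14 ≤ 14, value 17 + 16 + 8 = 41.
Best is crate F, crate G, and crate E with total value 47.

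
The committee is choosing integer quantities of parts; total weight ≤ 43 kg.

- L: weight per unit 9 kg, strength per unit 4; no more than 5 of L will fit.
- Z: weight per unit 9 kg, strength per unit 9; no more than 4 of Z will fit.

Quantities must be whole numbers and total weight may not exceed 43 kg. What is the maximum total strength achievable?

36

Z has the best ratio (9/9); taking only Z gives at most 4×9 = 36 (stopped by the weight limit).
Optimal: 4×Z: weight 36 ≤ 43, strength 4·9 = 36.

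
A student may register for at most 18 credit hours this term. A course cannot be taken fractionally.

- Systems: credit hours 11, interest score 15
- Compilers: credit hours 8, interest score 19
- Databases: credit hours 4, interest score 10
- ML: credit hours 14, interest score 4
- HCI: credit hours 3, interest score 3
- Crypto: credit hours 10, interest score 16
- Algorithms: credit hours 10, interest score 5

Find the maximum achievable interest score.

35

Compilers + Crypto: credit hours 8 + 10 = 18 ≤ 18, interest score 19 + 16 = 35.
Compilers + Databases + HCI: credit hours 8 + 4 + 3 = 15 ≤ 18, interest score 19 + 10 + 3 = 32.
Compilers + Databases: credit hours 8 + 4 = 12 ≤ 18, interest score 19 + 10 = 29.
Best is Compilers and Crypto with total interest score 35.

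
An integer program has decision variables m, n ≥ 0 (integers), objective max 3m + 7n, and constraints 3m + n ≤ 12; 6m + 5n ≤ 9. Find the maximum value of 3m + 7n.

The continuous relaxation peaks at (0, 1.8) with value 12.60; rounding to a feasible lattice point costs some objective.
(m,n)=(0,1) is feasible, giving 7.
(m,n)=(1,0) is feasible, giving 3.
(m,n)=(0,0) is feasible, giving 0.
The best lattice point is (0,1), giving 7.

7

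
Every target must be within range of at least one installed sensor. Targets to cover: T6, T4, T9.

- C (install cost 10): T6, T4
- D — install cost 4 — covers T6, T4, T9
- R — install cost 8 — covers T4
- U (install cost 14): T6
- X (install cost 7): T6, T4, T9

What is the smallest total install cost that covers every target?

4

D alone covers T6, T4, T9 — every target.
Total install cost: 4.
No cover costs less than 4.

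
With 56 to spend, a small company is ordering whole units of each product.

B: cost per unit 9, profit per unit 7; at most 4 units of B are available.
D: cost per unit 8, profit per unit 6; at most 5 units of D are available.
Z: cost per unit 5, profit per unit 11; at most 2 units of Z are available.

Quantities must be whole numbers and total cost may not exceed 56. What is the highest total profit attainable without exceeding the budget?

Z has the best ratio (11/5); taking only Z gives at most 2×11 = 22 (stopped by the supply cap of 2).
Mixing does better — 4×B, 1×D, and 2×Z: cost 54 ≤ 56, profit 4·7 + 1·6 + 2·11 = 56.

56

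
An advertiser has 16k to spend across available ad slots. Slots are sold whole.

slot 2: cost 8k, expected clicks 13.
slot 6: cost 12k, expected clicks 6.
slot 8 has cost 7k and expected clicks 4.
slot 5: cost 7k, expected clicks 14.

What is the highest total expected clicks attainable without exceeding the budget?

27

Allowing fractional choices, the relaxed optimum would be about 27.6, but ad slots are indivisible.
slot 8 + slot 5: cost 7 + 7 = 14 ≤ 16, expected clicks 4 + 14 = 18.
slot 2 + slot 5: cost 8 + 7 = 15 ≤ 16, expected clicks 13 + 14 = 27.
slot 2 + slot 8: cost 8 + 7 = 15 ≤ 16, expected clicks 13 + 4 = 17.
Best is slot 2 and slot 5 with total expected clicks 27.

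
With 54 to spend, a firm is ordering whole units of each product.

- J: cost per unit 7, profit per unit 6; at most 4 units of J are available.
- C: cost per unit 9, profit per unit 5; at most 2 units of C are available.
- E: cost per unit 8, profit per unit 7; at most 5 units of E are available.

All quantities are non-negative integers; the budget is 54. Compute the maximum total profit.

E has the best ratio (7/8); taking only E gives at most 5×7 = 35 (stopped by the supply cap of 5).
Mixing does better — 2×J and 5×E: cost 54 ≤ 54, profit 2·6 + 5·7 = 47.

47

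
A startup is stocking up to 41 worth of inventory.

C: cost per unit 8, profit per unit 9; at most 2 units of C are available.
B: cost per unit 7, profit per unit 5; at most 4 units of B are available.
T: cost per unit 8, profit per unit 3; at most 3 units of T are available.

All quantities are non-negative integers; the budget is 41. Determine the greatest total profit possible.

This is a bounded integer knapsack.
C has the best ratio (9/8); taking only C gives at most 2×9 = 18 (stopped by the supply cap of 2).
Mixing does better — 2×C and 3×B: cost 37 ≤ 41, profit 2·9 + 3·5 = 33.

33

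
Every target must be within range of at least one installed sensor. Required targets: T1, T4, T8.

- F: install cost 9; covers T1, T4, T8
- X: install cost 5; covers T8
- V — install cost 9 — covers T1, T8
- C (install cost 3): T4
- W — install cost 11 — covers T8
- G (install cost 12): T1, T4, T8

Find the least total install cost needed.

9

F alone covers T1, T4, T8 — every target.
Total install cost: 9.
No cover costs less than 9.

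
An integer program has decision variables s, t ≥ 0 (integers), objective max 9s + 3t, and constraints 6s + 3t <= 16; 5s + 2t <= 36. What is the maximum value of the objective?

21

Relaxing integrality, the LP optimum is 24.00 at (s,t) = (2.67, 0), which is not an integer point.
(s,t)=(2,1): 6·2+3·1=15≤16, 5·2+2·1=12≤36, objective 21.
(s,t)=(2,0): 6·2+3·0=12≤16, 5·2+2·0=10≤36, objective 18.
The best lattice point is (2,1), giving 21.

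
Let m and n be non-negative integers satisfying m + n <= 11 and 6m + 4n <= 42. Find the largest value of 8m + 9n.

90

Relaxing integrality, the LP optimum is 94.50 at (m,n) = (0, 10.5), which is not an integer point.
(m,n)=(0,10): 1·0+1·10=10≤11, 6·0+4·10=40≤42, objective 90.
(m,n)=(1,9): 1·1+1·9=10≤11, 6·1+4·9=42≤42, objective 89.
Maximum is 90 at (m,n)=(0,10).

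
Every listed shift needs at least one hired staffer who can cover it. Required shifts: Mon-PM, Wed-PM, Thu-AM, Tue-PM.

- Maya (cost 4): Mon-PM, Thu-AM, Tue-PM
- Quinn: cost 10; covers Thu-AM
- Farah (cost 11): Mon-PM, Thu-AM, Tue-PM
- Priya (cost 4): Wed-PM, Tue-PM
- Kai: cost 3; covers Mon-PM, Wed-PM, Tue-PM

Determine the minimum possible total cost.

7

This is a weighted set-cover instance.
Choose Maya and Kai: together they cover Mon-PM, Wed-PM, Thu-AM, Tue-PM — every shift.
Total cost: 4 + 3 = 7.
No cover costs less than 7.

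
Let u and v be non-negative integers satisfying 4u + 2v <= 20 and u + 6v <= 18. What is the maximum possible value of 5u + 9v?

38

(u,v)=(4,2): 4·4+2·2=20≤20, 1·4+6·2=16≤18, objective 38.
(u,v)=(3,2): 4·3+2·2=16≤20, 1·3+6·2=15≤18, objective 33.
(u,v)=(4,1): 4·4+2·1=18≤20, 1·4+6·1=10≤18, objective 29.
(u,v)=(2,2): 4·2+2·2=12≤20, 1·2+6·2=14≤18, objective 28.
The best lattice point is (4,2), giving 38.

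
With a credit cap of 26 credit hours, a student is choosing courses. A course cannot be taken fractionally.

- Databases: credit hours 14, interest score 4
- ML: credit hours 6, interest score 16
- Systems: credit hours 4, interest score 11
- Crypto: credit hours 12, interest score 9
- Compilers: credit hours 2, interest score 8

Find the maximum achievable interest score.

44

Take ML, Systems, Crypto, and Compilers: credit hours 6 + 4 + 12 + 2 = 24 ≤ 26, interest score 16 + 11 + 9 + 8 = 44.
No other feasible combination does better.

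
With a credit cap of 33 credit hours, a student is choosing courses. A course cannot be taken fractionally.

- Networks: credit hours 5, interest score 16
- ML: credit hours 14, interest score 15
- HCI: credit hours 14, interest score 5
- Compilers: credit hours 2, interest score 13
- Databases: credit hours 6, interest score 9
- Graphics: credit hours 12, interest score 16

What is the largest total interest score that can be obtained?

60

Take Networks, ML, Compilers, and Graphics: credit hours 5 + 14 + 2 + 12 = 33 ≤ 33, interest score 16 + 15 + 13 + 16 = 60.
No other feasible combination does better.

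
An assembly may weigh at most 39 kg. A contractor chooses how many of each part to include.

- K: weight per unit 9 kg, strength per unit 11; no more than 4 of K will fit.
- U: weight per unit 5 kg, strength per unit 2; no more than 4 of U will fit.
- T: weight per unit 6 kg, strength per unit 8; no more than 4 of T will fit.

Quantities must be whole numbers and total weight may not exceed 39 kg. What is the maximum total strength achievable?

T has the best ratio (8/6); taking only T gives at most 4×8 = 32 (stopped by the supply cap of 4).
Mixing does better — 3×K and 2×T: weight 39 ≤ 39, strength 3·11 + 2·8 = 49.

49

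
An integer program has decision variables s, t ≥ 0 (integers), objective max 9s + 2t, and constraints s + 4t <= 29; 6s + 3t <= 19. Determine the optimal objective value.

27

Relaxing integrality, the LP optimum is 28.50 at (s,t) = (3.17, 0), which is not an integer point.
(s,t)=(3,0): 1·3+4·0=3≤29, 6·3+3·0=18≤19, objective 27.
(s,t)=(2,1): 1·2+4·1=6≤29, 6·2+3·1=15≤19, objective 20.
(s,t)=(2,0): 1·2+4·0=2≤29, 6·2+3·0=12≤19, objective 18.
Maximum is 27 at (s,t)=(3,0).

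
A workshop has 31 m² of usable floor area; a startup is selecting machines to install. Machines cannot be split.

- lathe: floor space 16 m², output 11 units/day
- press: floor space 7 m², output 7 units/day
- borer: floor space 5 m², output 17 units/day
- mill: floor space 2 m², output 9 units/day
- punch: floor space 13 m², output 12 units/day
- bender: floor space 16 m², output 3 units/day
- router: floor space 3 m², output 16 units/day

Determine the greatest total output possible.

61

Allowing fractional choices, the relaxed optimum would be about 61.7, but machines are indivisible.
borer + mill + punch + router: floor space 5 + 2 + 13 + 3 = 23 ≤ 31, output 17 + 9 + 12 + 16 = 54.
lathe + borer + mill + router: floor space 16 + 5 + 2 + 3 = 26 ≤ 31, output 11 + 17 + 9 + 16 = 53.
press + borer + mill + punch + router: floor space 7 + 5 + 2 + 13 + 3 = 30 ≤ 31, output 7 + 17 + 9 + 12 + 16 = 61.
Best is press, borer, mill, punch, and router with total output 61.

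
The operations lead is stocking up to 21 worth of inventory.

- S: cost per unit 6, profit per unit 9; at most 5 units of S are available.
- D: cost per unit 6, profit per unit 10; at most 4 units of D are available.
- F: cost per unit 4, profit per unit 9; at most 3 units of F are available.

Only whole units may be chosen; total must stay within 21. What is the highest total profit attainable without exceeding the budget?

38

This is a bounded integer knapsack.
2×D and 2×F: cost 20 ≤ 21, profit 2·10 + 2·9 = 38.
1×D and 3×F: cost 18 ≤ 21, profit 1·10 + 3·9 = 37.
Best is 38.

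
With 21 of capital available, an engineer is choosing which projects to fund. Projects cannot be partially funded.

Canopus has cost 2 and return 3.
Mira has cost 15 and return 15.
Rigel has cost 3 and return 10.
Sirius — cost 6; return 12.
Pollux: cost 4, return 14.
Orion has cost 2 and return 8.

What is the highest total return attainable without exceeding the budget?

47

Allowing fractional choices, the relaxed optimum would be about 51.0, but projects are indivisible.
Rigel + Sirius + Pollux + Orion: cost 3 + 6 + 4 + 2 = 15 ≤ 21, return 10 + 12 + 14 + 8 = 44.
Canopus + Rigel + Sirius + Pollux + Orion: cost 2 + 3 + 6 + 4 + 2 = 17 ≤ 21, return 3 + 10 + 12 + 14 + 8 = 47.
Canopus + Rigel + Sirius + Pollux: cost 2 + 3 + 6 + 4 = 15 ≤ 21, return 3 + 10 + 12 + 14 = 39.
Best is Canopus, Rigel, Sirius, Pollux, and Orion with total return 47.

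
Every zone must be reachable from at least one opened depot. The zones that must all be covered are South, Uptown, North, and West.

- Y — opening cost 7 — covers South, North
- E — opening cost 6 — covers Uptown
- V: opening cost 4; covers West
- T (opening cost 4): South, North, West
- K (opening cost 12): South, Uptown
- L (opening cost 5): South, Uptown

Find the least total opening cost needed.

Choose T and L: together they cover South, Uptown, North, West — every zone.
Total opening cost: 4 + 5 = 9.
No cover costs less than 9.

9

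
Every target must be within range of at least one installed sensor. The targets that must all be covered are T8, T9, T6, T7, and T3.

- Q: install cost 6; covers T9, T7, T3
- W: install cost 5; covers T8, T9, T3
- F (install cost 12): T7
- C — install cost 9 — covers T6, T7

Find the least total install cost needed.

14

Choose W and C: together they cover T8, T9, T6, T7, T3 — every target.
Total install cost: 5 + 9 = 14.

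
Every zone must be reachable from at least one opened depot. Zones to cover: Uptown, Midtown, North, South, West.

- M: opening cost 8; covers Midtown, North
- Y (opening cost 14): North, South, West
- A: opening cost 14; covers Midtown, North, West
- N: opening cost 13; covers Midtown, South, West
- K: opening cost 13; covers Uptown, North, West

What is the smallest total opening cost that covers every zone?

26

The greedy cost-per-new-zone heuristic would pick M, N, and K for 34, but a cheaper cover exists.
Choose N and K: together they cover Uptown, Midtown, North, South, West — every zone.
Total opening cost: 13 + 13 = 26.
No cover costs less than 26.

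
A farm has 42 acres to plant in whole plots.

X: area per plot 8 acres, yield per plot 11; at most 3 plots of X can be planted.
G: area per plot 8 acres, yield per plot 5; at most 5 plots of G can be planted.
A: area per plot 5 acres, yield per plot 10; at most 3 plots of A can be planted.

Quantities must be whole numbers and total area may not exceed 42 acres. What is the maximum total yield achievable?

63

This is a bounded integer knapsack.
3×X and 3×A: area 39 ≤ 42, yield 3·11 + 3·10 = 63.
3×X, 1×G, and 2×A: area 42 ≤ 42, yield 3·11 + 1·5 + 2·10 = 58.
Best is 63.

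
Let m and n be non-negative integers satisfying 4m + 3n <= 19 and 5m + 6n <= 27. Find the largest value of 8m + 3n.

Relaxing integrality, the LP optimum is 38.00 at (m,n) = (4.75, 0), which is not an integer point.
(m,n)=(4,1): 4·4+3·1=19≤19, 5·4+6·1=26≤27, objective 35.
(m,n)=(4,0): 4·4+3·0=16≤19, 5·4+6·0=20≤27, objective 32.
(m,n)=(3,2): 4·3+3·2=18≤19, 5·3+6·2=27≤27, objective 30.
Maximum is 35 at (m,n)=(4,1).

35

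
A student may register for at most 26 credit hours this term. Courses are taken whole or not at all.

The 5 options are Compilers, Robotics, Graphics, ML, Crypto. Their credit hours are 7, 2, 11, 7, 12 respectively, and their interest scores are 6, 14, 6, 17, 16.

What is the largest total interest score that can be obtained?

47

Compilers + Robotics + ML: credit hours 7 + 2 + 7 = 16 ≤ 26, interest score 6 + 14 + 17 = 37.
Compilers + ML + Crypto: credit hours 7 + 7 + 12 = 26 ≤ 26, interest score 6 + 17 + 16 = 39.
Robotics + ML + Crypto: credit hours 2 + 7 + 12 = 21 ≤ 26, interest score 14 + 17 + 16 = 47.
Best is Robotics, ML, and Crypto with total interest score 47.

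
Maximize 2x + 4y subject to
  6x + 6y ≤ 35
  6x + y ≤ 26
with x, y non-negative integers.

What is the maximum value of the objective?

The continuous relaxation peaks at (0, 5.83) with value 23.33; rounding to a feasible lattice point costs some objective.
(x,y)=(0,5): 6·0+6·5=30≤35, 6·0+1·5=5≤26, objective 20.
(x,y)=(1,4): 6·1+6·4=30≤35, 6·1+1·4=10≤26, objective 18.
Maximum is 20 at (x,y)=(0,5).

20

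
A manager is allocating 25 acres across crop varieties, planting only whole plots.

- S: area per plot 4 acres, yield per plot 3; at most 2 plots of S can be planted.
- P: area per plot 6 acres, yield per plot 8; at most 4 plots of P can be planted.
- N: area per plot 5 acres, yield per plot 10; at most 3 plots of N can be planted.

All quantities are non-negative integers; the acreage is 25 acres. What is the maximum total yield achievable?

This is a bounded integer knapsack.
1×P and 3×N: area 21 ≤ 25, yield 1·8 + 3·10 = 38.
1×S, 1×P, and 3×N: area 25 ≤ 25, yield 1·3 + 1·8 + 3·10 = 41.
Best is 41.

41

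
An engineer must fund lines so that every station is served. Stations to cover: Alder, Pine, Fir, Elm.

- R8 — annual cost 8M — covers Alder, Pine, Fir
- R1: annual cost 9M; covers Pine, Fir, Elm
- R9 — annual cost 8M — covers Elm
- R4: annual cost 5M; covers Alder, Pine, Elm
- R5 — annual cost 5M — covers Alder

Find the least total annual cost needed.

13

Choose R8 and R4: together they cover Alder, Pine, Fir, Elm — every station.
Total annual cost: 8 + 5 = 13.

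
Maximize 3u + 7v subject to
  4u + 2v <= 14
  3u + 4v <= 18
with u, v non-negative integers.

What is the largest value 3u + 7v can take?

28

The continuous relaxation peaks at (0, 4.5) with value 31.50; rounding to a feasible lattice point costs some objective.
(u,v)=(0,4): 4·0+2·4=8≤14, 3·0+4·4=16≤18, objective 28.
(u,v)=(1,3): 4·1+2·3=10≤14, 3·1+4·3=15≤18, objective 24.
(u,v)=(0,3): 4·0+2·3=6≤14, 3·0+4·3=12≤18, objective 21.
The best lattice point is (0,4), giving 28.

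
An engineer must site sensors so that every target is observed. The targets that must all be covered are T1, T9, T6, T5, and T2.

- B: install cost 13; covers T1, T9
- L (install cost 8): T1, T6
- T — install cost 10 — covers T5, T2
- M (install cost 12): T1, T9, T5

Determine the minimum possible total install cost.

30

Choose L, T, and M: together they cover T1, T9, T6, T5, T2 — every target.
Total install cost: 8 + 10 + 12 = 30.
No cover costs less than 30.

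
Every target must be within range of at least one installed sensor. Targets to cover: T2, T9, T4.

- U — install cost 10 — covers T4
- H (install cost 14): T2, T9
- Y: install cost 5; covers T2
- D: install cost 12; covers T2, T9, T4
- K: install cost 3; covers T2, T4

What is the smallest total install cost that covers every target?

This is a weighted set-cover instance.
The greedy cost-per-new-target heuristic would pick K and D for 15, but a cheaper cover exists.
D alone covers T2, T9, T4 — every target.
Total install cost: 12.
No cover costs less than 12.

12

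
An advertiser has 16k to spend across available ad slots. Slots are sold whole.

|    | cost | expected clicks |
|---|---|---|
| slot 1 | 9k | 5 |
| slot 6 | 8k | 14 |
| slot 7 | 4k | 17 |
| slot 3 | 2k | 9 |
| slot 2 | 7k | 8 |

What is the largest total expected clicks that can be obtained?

40

Take slot 6, slot 7, and slot 3: cost 8 + 4 + 2 = 14 ≤ 16, expected clicks 14 + 17 + 9 = 40.
No other feasible combination does better.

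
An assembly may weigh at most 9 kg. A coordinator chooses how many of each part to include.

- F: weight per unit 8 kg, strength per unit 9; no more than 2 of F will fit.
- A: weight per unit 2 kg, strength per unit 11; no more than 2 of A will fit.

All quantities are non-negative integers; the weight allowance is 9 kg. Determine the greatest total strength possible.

22

1×A: weight 2 ≤ 9, strength 1·11 = 11.
2×A: weight 4 ≤ 9, strength 2·11 = 22.
Best is 22.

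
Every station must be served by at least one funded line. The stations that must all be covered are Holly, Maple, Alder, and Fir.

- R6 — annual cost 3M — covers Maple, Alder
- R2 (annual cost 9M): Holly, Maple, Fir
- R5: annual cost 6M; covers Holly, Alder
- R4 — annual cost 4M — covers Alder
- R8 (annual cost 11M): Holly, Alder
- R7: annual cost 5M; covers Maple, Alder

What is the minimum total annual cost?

12

Choose R6 and R2: together they cover Holly, Maple, Alder, Fir — every station.
Total annual cost: 3 + 9 = 12.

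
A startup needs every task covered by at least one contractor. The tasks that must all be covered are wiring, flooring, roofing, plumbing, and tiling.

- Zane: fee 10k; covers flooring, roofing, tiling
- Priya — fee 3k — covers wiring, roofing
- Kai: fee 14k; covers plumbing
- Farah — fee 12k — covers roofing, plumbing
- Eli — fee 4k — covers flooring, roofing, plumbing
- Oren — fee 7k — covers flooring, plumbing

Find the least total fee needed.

Choose Zane, Priya, and Eli: together they cover wiring, flooring, roofing, plumbing, tiling — every task.
Total fee: 10 + 3 + 4 = 17.
No cover costs less than 17.

17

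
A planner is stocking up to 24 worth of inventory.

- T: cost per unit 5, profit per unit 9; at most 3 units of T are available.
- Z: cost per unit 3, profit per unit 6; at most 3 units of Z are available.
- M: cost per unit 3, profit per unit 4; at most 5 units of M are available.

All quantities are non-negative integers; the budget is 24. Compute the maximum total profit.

Z has the best ratio (6/3); taking only Z gives at most 3×6 = 18 (stopped by the supply cap of 3).
Mixing does better — 3×T and 3×Z: cost 24 ≤ 24, profit 3·9 + 3·6 = 45.

45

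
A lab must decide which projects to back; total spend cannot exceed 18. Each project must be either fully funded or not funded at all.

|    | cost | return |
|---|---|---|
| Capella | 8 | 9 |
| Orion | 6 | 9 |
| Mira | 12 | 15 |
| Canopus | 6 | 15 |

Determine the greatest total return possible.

Mira + Canopus: cost 12 + 6 = 18 ≤ 18, return 15 + 15 = 30.
Capella + Canopus: cost 8 + 6 = 14 ≤ 18, return 9 + 15 = 24.
Orion + Canopus: cost 6 + 6 = 12 ≤ 18, return 9 + 15 = 24.
Best is Mira and Canopus with total return 30.

30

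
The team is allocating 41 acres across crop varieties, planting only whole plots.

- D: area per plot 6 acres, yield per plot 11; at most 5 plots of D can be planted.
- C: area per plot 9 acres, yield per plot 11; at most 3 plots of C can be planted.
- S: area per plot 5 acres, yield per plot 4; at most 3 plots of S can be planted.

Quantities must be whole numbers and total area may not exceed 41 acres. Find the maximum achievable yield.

5×D and 2×S: area 40 ≤ 41, yield 5·11 + 2·4 = 63.
5×D and 1×C: area 39 ≤ 41, yield 5·11 + 1·11 = 66.
Best is 66.

66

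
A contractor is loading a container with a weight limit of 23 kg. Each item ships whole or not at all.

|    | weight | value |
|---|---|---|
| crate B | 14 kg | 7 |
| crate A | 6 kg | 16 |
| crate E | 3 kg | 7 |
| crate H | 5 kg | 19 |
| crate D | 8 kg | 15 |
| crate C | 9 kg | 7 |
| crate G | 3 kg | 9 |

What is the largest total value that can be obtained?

Take crate A, crate H, crate D, and crate G: weight 6 + 5 + 8 + 3 = 22 ≤ 23, value 16 + 19 + 15 + 9 = 59.
No other feasible combination does better.

59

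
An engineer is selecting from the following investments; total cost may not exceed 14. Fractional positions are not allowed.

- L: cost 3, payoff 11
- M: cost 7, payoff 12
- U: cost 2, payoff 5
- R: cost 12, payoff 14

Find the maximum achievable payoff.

28

Allowing fractional choices, the relaxed optimum would be about 30.3, but investments are indivisible.
L + M: cost 3 + 7 = 10 ≤ 14, payoff 11 + 12 = 23.
U + R: cost 2 + 12 = 14 ≤ 14, payoff 5 + 14 = 19.
L + M + U: cost 3 + 7 + 2 = 12 ≤ 14, payoff 11 + 12 + 5 = 28.
Best is L, M, and U with total payoff 28.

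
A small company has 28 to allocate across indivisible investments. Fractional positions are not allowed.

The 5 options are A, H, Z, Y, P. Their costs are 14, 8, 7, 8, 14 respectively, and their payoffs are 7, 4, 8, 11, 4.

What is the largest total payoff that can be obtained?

Allowing fractional choices, the relaxed optimum would be about 25.5, but investments are indivisible.
Z + Y: cost 7 + 8 = 15 ≤ 28, payoff 8 + 11 = 19.
H + Z + Y: cost 8 + 7 + 8 = 23 ≤ 28, payoff 4 + 8 + 11 = 23.
Best is H, Z, and Y with total payoff 23.

23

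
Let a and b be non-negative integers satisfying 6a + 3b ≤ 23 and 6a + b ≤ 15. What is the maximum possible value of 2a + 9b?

63

The continuous relaxation peaks at (0, 7.67) with value 69.00; rounding to a feasible lattice point costs some objective.
(a,b)=(0,7): 6·0+3·7=21≤23, 6·0+1·7=7≤15, objective 63.
(a,b)=(0,6): 6·0+3·6=18≤23, 6·0+1·6=6≤15, objective 54.
The best lattice point is (0,7), giving 63.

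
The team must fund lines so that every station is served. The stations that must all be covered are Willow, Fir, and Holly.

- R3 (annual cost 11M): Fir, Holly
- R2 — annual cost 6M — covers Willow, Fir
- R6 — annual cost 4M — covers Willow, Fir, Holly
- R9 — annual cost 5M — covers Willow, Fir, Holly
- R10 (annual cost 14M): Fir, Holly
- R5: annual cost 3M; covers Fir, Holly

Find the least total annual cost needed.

R6 alone covers Willow, Fir, Holly — every station.
Total annual cost: 4.
No cover costs less than 4.

4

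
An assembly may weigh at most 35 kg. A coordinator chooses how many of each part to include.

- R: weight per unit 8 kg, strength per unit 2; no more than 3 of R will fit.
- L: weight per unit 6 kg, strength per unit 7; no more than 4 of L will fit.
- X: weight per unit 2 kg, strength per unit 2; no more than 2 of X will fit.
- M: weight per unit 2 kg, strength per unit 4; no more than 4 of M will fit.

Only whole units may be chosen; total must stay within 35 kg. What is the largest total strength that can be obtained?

M has the best ratio (4/2); taking only M gives at most 4×4 = 16 (stopped by the supply cap of 4).
Mixing does better — 4×L, 1×X, and 4×M: weight 34 ≤ 35, strength 4·7 + 1·2 + 4·4 = 46.

46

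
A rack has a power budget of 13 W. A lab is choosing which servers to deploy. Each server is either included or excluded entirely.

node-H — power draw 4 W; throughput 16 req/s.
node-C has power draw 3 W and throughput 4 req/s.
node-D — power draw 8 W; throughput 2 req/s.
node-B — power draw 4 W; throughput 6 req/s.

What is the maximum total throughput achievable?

26

Allowing fractional choices, the relaxed optimum would be about 26.5, but servers are indivisible.
node-H + node-B: power draw 4 + 4 = 8 ≤ 13, throughput 16 + 6 = 22.
node-H + node-C + node-B: power draw 4 + 3 + 4 = 11 ≤ 13, throughput 16 + 4 + 6 = 26.
Best is node-H, node-C, and node-B with total throughput 26.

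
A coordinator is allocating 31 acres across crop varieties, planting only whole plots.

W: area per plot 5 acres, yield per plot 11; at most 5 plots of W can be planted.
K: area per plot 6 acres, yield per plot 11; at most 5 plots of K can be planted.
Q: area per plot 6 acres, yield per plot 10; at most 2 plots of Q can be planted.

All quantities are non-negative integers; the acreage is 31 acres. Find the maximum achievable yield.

Take 5×W and 1×K: area 31 ≤ 31, yield 5·11 + 1·11 = 66.
W has the best ratio (11/5) and is taken to its limit of 5; remaining capacity is filled optimally with the others.

66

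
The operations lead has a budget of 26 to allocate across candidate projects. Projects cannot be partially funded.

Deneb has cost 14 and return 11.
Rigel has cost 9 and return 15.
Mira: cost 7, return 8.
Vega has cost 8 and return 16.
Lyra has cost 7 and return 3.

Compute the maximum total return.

Allowing fractional choices, the relaxed optimum would be about 40.6, but projects are indivisible.
Rigel + Mira + Vega: cost 9 + 7 + 8 = 24 ≤ 26, return 15 + 8 + 16 = 39.
Rigel + Vega + Lyra: cost 9 + 8 + 7 = 24 ≤ 26, return 15 + 16 + 3 = 34.
Best is Rigel, Mira, and Vega with total return 39.

39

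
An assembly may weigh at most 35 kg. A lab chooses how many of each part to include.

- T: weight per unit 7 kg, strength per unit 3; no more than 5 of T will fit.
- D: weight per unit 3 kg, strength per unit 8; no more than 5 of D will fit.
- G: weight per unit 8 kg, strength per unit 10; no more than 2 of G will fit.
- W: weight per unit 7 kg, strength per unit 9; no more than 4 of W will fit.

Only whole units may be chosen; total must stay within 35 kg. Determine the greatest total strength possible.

61

D has the best ratio (8/3); taking only D gives at most 5×8 = 40 (stopped by the supply cap of 5).
Mixing does better — 4×D, 2×G, and 1×W: weight 35 ≤ 35, strength 4·8 + 2·10 + 1·9 = 61.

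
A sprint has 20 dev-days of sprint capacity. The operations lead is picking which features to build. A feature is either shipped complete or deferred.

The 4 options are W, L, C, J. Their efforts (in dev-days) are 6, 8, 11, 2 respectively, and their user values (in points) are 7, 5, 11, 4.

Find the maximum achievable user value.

22

Allowing fractional choices, the relaxed optimum would be about 22.6, but features are indivisible.
W + C: effort 6 + 11 = 17 ≤ 20, user value 7 + 11 = 18.
W + C + J: effort 6 + 11 + 2 = 19 ≤ 20, user value 7 + 11 + 4 = 22.
Best is W, C, and J with total user value 22.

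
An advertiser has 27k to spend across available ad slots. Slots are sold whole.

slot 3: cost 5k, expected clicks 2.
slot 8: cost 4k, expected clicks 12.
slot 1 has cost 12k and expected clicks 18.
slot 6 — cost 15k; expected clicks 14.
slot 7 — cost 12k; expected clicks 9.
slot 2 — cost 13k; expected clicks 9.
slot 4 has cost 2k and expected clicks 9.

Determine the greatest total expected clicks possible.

slot 3 + slot 8 + slot 1 + slot 4: cost 5 + 4 + 12 + 2 = 23 ≤ 27, expected clicks 2 + 12 + 18 + 9 = 41.
slot 8 + slot 1 + slot 4: cost 4 + 12 + 2 = 18 ≤ 27, expected clicks 12 + 18 + 9 = 39.
slot 3 + slot 8 + slot 6 + slot 4: cost 5 + 4 + 15 + 2 = 26 ≤ 27, expected clicks 2 + 12 + 14 + 9 = 37.
Best is slot 3, slot 8, slot 1, and slot 4 with total expected clicks 41.

41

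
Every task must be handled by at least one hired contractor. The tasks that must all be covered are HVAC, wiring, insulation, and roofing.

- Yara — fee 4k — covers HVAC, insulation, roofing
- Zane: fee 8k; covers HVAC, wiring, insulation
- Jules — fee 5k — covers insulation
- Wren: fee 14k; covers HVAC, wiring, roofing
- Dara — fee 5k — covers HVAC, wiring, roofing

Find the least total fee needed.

This is an integer covering problem.
Choose Yara and Dara: together they cover HVAC, wiring, insulation, roofing — every task.
Total fee: 4 + 5 = 9.
No cover costs less than 9.

9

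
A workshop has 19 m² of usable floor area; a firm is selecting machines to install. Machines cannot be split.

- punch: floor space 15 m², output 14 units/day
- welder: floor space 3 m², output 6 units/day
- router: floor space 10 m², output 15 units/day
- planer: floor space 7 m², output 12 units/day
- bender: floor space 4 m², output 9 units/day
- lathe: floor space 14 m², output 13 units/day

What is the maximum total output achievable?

30

router + planer: floor space 10 + 7 = 17 ≤ 19, output 15 + 12 = 27.
welder + planer + bender: floor space 3 + 7 + 4 = 14 ≤ 19, output 6 + 12 + 9 = 27.
welder + router + bender: floor space 3 + 10 + 4 = 17 ≤ 19, output 6 + 15 + 9 = 30.
Best is welder, router, and bender with total output 30.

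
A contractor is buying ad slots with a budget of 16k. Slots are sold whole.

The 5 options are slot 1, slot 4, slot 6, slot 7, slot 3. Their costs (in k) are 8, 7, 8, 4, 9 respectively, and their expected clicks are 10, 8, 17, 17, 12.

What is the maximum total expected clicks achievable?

34

Allowing fractional choices, the relaxed optimum would be about 39.3, but ad slots are indivisible.
slot 6 + slot 7: cost 8 + 4 = 12 ≤ 16, expected clicks 17 + 17 = 34.
slot 1 + slot 7: cost 8 + 4 = 12 ≤ 16, expected clicks 10 + 17 = 27.
slot 7 + slot 3: cost 4 + 9 = 13 ≤ 16, expected clicks 17 + 12 = 29.
Best is slot 6 and slot 7 with total expected clicks 34.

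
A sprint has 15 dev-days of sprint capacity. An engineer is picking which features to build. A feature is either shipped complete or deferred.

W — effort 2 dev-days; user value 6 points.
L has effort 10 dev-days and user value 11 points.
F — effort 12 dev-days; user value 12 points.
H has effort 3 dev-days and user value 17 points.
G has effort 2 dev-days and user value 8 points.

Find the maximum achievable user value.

L + H + G: effort 10 + 3 + 2 = 15 ≤ 15, user value 11 + 17 + 8 = 36.
W + L + H: effort 2 + 10 + 3 = 15 ≤ 15, user value 6 + 11 + 17 = 34.
W + H + G: effort 2 + 3 + 2 = 7 ≤ 15, user value 6 + 17 + 8 = 31.
Best is L, H, and G with total user value 36.

36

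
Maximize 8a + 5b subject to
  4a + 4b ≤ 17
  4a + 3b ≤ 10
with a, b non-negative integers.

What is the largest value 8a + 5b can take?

The continuous relaxation peaks at (2.5, 0) with value 20.00; rounding to a feasible lattice point costs some objective.
(a,b)=(1,2): 4·1+4·2=12≤17, 4·1+3·2=10≤10, objective 18.
(a,b)=(2,0): 4·2+4·0=8≤17, 4·2+3·0=8≤10, objective 16.
(a,b)=(0,3): 4·0+4·3=12≤17, 4·0+3·3=9≤10, objective 15.
Maximum is 18 at (a,b)=(1,2).

18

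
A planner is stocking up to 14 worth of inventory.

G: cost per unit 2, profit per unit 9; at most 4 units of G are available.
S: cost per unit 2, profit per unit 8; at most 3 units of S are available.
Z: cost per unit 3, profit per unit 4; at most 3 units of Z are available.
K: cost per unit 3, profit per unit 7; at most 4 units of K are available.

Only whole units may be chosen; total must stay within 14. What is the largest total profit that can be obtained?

60

G has the best ratio (9/2); taking only G gives at most 4×9 = 36 (stopped by the supply cap of 4).
Mixing does better — 4×G and 3×S: cost 14 ≤ 14, profit 4·9 + 3·8 = 60.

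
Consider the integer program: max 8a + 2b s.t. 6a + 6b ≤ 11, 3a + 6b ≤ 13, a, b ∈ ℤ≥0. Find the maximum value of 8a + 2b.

The continuous relaxation peaks at (1.83, 0) with value 14.67; rounding to a feasible lattice point costs some objective.
(a,b)=(1,0) is feasible, giving 8.
(a,b)=(0,1) is feasible, giving 2.
(a,b)=(0,0) is feasible, giving 0.
No feasible integer point exceeds 8.

8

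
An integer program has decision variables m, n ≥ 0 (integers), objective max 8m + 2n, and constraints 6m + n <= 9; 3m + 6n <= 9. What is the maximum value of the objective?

10

(m,n)=(1,1): 6·1+1·1=7≤9, 3·1+6·1=9≤9, objective 10.
(m,n)=(1,0): 6·1+1·0=6≤9, 3·1+6·0=3≤9, objective 8.
(m,n)=(0,1): 6·0+1·1=1≤9, 3·0+6·1=6≤9, objective 2.
Maximum is 10 at (m,n)=(1,1).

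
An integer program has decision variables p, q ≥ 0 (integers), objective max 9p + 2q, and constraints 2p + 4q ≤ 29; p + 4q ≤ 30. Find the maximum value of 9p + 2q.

The continuous relaxation peaks at (14.5, 0) with value 130.50; rounding to a feasible lattice point costs some objective.
(p,q)=(14,0): 2·14+4·0=28≤29, 1·14+4·0=14≤30, objective 126.
(p,q)=(13,0): 2·13+4·0=26≤29, 1·13+4·0=13≤30, objective 117.
No feasible integer point exceeds 126.

126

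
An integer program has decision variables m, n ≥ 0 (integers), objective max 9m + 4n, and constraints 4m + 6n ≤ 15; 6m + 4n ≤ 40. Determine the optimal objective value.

27

The continuous relaxation peaks at (3.75, 0) with value 33.75; rounding to a feasible lattice point costs some objective.
(m,n)=(3,0): 4·3+6·0=12≤15, 6·3+4·0=18≤40, objective 27.
(m,n)=(2,1): 4·2+6·1=14≤15, 6·2+4·1=16≤40, objective 22.
(m,n)=(2,0): 4·2+6·0=8≤15, 6·2+4·0=12≤40, objective 18.
The best lattice point is (3,0), giving 27.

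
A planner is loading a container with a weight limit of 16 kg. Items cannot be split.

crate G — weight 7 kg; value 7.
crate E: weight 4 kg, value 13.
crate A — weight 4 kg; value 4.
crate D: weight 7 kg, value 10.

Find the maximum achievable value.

This is an integer program with binary decision variables.
crate G + crate E + crate A: weight 7 + 4 + 4 = 15 ≤ 16, value 7 + 13 + 4 = 24.
crate E + crate A + crate D: weight 4 + 4 + 7 = 15 ≤ 16, value 13 + 4 + 10 = 27.
crate E + crate D: weight 4 + 7 = 11 ≤ 16, value 13 + 10 = 23.
Best is crate E, crate A, and crate D with total value 27.

27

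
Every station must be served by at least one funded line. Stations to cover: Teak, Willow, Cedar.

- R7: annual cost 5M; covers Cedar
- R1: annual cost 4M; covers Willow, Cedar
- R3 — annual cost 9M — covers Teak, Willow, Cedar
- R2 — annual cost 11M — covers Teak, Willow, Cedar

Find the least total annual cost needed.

R3 alone covers Teak, Willow, Cedar — every station.
Total annual cost: 9.

9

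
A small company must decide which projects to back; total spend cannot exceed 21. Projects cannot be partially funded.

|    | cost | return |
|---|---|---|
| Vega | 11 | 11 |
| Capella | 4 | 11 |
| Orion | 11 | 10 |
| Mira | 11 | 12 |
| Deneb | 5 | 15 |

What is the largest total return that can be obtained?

Capella + Mira + Deneb: cost 4 + 11 + 5 = 20 ≤ 21, return 11 + 12 + 15 = 38.
Vega + Capella + Deneb: cost 11 + 4 + 5 = 20 ≤ 21, return 11 + 11 + 15 = 37.
Best is Capella, Mira, and Deneb with total return 38.

38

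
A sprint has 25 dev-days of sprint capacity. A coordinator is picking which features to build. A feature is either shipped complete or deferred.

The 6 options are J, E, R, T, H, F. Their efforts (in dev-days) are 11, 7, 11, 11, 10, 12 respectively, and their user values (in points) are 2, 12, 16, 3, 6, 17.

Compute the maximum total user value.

33

E + F: effort 7 + 12 = 19 ≤ 25, user value 12 + 17 = 29.
R + F: effort 11 + 12 = 23 ≤ 25, user value 16 + 17 = 33.
E + R: effort 7 + 11 = 18 ≤ 25, user value 12 + 16 = 28.
Best is R and F with total user value 33.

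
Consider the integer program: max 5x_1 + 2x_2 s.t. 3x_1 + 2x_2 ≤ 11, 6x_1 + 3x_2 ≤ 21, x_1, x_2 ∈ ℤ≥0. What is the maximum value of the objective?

17

The continuous relaxation peaks at (3.5, 0) with value 17.50; rounding to a feasible lattice point costs some objective.
(x_1,x_2)=(3,1): 3·3+2·1=11≤11, 6·3+3·1=21≤21, objective 17.
(x_1,x_2)=(3,0): 3·3+2·0=9≤11, 6·3+3·0=18≤21, objective 15.
(x_1,x_2)=(2,2): 3·2+2·2=10≤11, 6·2+3·2=18≤21, objective 14.
No feasible integer point exceeds 17.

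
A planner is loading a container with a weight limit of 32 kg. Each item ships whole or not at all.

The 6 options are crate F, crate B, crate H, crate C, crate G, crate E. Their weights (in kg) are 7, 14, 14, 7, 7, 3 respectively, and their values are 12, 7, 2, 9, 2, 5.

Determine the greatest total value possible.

crate F + crate C + crate G + crate E: weight 7 + 7 + 7 + 3 = 24 ≤ 32, value 12 + 9 + 2 + 5 = 28.
crate F + crate B + crate C: weight 7 + 14 + 7 = 28 ≤ 32, value 12 + 7 + 9 = 28.
crate F + crate B + crate C + crate E: weight 7 + 14 + 7 + 3 = 31 ≤ 32, value 12 + 7 + 9 + 5 = 33.
Best is crate F, crate B, crate C, and crate E with total value 33.

33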